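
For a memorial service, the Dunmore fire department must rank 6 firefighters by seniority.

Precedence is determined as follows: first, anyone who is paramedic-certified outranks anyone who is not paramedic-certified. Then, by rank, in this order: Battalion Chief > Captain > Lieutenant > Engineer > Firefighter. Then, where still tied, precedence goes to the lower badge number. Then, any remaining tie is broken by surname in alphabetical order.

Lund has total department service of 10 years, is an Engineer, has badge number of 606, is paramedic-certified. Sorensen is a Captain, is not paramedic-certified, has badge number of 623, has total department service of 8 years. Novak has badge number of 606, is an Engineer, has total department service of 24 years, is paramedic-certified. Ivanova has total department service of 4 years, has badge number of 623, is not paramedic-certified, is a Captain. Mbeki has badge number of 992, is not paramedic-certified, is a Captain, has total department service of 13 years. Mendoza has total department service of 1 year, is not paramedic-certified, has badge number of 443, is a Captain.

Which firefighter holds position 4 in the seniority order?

Ivanova

By the first rule: Lund and Novak (both paramedic-certified); then Mendoza, Ivanova, Sorensen and Mbeki (each not paramedic-certified).
Lund and Novak are each Engineer, so the next rule applies.
Lund and Novak both have badge number 606, so the next rule applies.
Among Lund and Novak, alphabetically by surname: Lund before Novak.
Mendoza, Ivanova, Sorensen and Mbeki are each Captain, so the next rule applies.
Among Mendoza, Ivanova, Sorensen and Mbeki, by badge number (lower first): Mendoza (443) before Ivanova and Sorensen (623) before Mbeki (992).
Among Ivanova and Sorensen, alphabetically by surname: Ivanova before Sorensen.
Order: Lund, Novak, Mendoza, Ivanova, Sorensen, Mbeki.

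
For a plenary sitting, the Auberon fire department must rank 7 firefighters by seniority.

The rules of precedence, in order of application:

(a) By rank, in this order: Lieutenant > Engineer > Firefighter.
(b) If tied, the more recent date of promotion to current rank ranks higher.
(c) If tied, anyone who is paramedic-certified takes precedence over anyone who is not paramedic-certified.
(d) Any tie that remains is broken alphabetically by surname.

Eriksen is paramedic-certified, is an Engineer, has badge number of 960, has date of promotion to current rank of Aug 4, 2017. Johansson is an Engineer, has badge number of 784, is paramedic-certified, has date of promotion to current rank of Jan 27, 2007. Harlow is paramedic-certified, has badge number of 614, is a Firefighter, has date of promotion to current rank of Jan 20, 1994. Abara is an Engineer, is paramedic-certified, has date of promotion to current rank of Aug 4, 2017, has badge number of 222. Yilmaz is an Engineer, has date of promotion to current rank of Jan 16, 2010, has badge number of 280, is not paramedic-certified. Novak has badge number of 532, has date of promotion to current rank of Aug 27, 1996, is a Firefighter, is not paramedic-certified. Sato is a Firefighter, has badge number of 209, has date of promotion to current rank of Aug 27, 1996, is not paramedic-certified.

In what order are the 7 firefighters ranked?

Abara, Eriksen, Yilmaz, Johansson, Novak, Sato, Harlow

By rank: Abara, Eriksen, Yilmaz and Johansson (Engineer); then Novak, Sato and Harlow (Firefighter).
Among Abara, Eriksen, Yilmaz and Johansson, by date of promotion to current rank (later first): Abara and Eriksen (Aug 4, 2017) before Yilmaz (Jan 16, 2010) before Johansson (Jan 27, 2007).
Abara and Eriksen are each paramedic-certified, so the next rule applies.
Among Abara and Eriksen, alphabetically by surname: Abara before Eriksen.
Among Novak, Sato and Harlow, by date of promotion to current rank (later first): Novak and Sato (Aug 27, 1996) before Harlow (Jan 20, 1994).
Novak and Sato are each not paramedic-certified, so the next rule applies.
Among Novak and Sato, alphabetically by surname: Novak before Sato.
Full order: Abara, Eriksen, Yilmaz, Johansson, Novak, Sato, Harlow.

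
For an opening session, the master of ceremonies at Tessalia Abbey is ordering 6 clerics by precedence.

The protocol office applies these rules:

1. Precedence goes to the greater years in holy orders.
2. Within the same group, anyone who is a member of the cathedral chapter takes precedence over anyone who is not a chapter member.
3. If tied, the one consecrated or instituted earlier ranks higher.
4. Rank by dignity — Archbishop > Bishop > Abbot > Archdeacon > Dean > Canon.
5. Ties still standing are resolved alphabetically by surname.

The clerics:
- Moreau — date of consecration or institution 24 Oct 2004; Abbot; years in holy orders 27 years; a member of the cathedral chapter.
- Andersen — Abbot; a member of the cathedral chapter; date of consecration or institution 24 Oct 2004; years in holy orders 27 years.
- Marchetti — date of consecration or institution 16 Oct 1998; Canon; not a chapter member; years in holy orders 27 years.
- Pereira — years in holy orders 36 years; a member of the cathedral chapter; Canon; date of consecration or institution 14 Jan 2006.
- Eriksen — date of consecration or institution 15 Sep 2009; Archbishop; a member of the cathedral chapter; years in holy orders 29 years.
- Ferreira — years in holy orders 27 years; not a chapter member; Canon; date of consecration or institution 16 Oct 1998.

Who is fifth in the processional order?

Ferreira

By years in holy orders (higher first): Pereira (36 years); then Eriksen (29 years); then Andersen, Moreau, Ferreira and Marchetti (each 27 years).
Among Andersen, Moreau, Ferreira and Marchetti, a member of the cathedral chapter before not a chapter member: Andersen and Moreau (a member of the cathedral chapter) before Ferreira and Marchetti (not a chapter member).
Andersen and Moreau both have date of consecration or institution 24 Oct 2004, so the next rule applies.
Andersen and Moreau are each Abbot, so the next rule applies.
Among Andersen and Moreau, alphabetically by surname: Andersen before Moreau.
Ferreira and Marchetti both have date of consecration or institution 16 Oct 1998, so the next rule applies.
Ferreira and Marchetti are each Canon, so the next rule applies.
Among Ferreira and Marchetti, alphabetically by surname: Ferreira before Marchetti.
Order: Pereira, Eriksen, Andersen, Moreau, Ferreira, Marchetti.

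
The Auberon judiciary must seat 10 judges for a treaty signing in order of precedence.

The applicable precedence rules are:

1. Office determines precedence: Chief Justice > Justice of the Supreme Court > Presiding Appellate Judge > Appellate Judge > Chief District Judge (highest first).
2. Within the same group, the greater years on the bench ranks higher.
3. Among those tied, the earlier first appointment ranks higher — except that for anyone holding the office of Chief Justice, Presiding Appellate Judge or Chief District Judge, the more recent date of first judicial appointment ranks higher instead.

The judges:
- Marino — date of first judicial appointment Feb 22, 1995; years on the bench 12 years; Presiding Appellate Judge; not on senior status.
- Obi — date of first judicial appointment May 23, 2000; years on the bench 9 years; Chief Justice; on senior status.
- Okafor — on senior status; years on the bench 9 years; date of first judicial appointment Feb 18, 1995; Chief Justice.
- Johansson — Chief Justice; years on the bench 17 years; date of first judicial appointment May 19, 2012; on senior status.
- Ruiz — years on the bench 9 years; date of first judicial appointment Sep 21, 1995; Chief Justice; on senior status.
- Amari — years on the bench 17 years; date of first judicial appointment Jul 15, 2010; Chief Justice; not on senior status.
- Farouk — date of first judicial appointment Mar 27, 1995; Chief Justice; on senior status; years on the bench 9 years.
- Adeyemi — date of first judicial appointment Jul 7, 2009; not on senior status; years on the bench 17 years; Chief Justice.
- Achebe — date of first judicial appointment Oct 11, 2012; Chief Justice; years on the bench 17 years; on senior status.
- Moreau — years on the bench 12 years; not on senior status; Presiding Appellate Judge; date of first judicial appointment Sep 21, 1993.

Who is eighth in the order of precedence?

Okafor

By office: Achebe, Johansson, Amari, Adeyemi, Obi, Ruiz, Farouk and Okafor (Chief Justice); then Marino and Moreau (Presiding Appellate Judge).
Among Achebe, Johansson, Amari, Adeyemi, Obi, Ruiz, Farouk and Okafor, by years on the bench (higher first): Achebe, Johansson, Amari and Adeyemi (17 years) before Obi, Ruiz, Farouk and Okafor (9 years).
Among Achebe, Johansson, Amari and Adeyemi, by date of first judicial appointment (later first) (reversed rule for this group): Achebe (Oct 11, 2012) before Johansson (May 19, 2012) before Amari (Jul 15, 2010) before Adeyemi (Jul 7, 2009).
Among Obi, Ruiz, Farouk and Okafor, by date of first judicial appointment (later first) (reversed rule for this group): Obi (May 23, 2000) before Ruiz (Sep 21, 1995) before Farouk (Mar 27, 1995) before Okafor (Feb 18, 1995).
Marino and Moreau both have years on the bench 12 years, so the next rule applies.
Among Marino and Moreau, by date of first judicial appointment (later first) (reversed rule for this group): Marino (Feb 22, 1995) before Moreau (Sep 21, 1993).
Order: Achebe, Johansson, Amari, Adeyemi, Obi, Ruiz, Farouk, Okafor, Marino, Moreau.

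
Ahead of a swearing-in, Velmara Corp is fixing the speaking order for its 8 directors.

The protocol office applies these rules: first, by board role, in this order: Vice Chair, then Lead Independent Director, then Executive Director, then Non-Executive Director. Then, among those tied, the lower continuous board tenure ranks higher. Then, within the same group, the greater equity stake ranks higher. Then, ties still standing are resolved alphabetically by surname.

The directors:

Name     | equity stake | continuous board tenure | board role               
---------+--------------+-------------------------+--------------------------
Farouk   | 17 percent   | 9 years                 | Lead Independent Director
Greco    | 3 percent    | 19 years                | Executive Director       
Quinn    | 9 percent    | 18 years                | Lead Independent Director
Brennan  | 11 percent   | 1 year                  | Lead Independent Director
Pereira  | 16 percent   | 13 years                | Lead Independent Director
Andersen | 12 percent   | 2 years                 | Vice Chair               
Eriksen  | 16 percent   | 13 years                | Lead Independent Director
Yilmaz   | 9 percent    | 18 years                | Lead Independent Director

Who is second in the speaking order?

By board role: Andersen (Vice Chair); then Brennan, Farouk, Eriksen, Pereira, Quinn and Yilmaz (Lead Independent Director); then Greco (Executive Director).
Among Brennan, Farouk, Eriksen, Pereira, Quinn and Yilmaz, by continuous board tenure (lower first): Brennan (1 year) before Farouk (9 years) before Eriksen and Pereira (13 years) before Quinn and Yilmaz (18 years).
Eriksen and Pereira both have equity stake 16 percent, so the next rule applies.
Among Eriksen and Pereira, alphabetically by surname: Eriksen before Pereira.
Quinn and Yilmaz both have equity stake 9 percent, so the next rule applies.
Among Quinn and Yilmaz, alphabetically by surname: Quinn before Yilmaz.
Order: Andersen, Brennan, Farouk, Eriksen, Pereira, Quinn, Yilmaz, Greco.

Brennan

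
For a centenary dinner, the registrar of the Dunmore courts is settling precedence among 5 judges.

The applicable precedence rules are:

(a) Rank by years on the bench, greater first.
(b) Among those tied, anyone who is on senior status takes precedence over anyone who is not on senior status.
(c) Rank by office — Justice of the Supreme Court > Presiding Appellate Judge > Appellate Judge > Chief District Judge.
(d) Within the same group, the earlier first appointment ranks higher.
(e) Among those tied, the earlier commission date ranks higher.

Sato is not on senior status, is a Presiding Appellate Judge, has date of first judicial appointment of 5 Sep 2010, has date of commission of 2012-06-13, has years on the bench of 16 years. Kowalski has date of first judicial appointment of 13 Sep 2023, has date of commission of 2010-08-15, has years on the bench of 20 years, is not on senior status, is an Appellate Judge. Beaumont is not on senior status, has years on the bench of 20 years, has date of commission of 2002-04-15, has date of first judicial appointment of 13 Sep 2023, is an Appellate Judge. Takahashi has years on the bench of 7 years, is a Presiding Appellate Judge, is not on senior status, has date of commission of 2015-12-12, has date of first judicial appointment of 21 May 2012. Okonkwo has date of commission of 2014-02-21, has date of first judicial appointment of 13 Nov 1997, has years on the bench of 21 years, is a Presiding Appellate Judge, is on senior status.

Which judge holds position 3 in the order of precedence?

Kowalski

By years on the bench (higher first): Okonkwo (21 years); then Beaumont and Kowalski (both 20 years); then Sato (16 years); then Takahashi (7 years).
Beaumont and Kowalski are each not on senior status, so the next rule applies.
Beaumont and Kowalski are each Appellate Judge, so the next rule applies.
Beaumont and Kowalski both have date of first judicial appointment 13 Sep 2023, so the next rule applies.
Among Beaumont and Kowalski, by date of commission (earlier first): Beaumont (2002-04-15) before Kowalski (2010-08-15).
Order: Okonkwo, Beaumont, Kowalski, Sato, Takahashi.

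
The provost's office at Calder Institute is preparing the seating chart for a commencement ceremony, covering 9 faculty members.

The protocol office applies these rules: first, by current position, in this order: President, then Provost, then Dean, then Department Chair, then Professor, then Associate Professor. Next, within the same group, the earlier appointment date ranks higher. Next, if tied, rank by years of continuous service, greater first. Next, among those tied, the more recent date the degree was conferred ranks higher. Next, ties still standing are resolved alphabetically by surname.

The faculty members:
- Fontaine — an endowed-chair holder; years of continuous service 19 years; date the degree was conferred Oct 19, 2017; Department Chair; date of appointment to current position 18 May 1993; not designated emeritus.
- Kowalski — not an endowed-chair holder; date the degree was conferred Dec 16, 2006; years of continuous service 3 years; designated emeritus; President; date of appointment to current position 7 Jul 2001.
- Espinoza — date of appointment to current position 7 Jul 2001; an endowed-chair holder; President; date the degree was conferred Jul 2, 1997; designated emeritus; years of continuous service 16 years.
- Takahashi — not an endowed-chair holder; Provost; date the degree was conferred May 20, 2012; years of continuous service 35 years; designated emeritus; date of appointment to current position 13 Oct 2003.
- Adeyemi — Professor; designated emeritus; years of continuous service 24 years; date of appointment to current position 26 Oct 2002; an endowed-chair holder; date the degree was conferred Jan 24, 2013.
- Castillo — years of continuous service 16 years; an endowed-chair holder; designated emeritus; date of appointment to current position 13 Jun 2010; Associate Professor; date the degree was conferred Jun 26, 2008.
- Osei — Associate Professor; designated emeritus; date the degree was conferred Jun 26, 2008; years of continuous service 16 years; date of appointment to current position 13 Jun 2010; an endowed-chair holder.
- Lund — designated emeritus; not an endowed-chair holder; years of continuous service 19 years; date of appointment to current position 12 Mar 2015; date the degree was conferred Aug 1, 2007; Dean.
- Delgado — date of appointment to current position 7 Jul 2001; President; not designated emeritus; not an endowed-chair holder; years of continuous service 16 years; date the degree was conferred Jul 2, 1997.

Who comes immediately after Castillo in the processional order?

By current position: Delgado, Espinoza and Kowalski (President); then Takahashi (Provost); then Lund (Dean); then Fontaine (Department Chair); then Adeyemi (Professor); then Castillo and Osei (Associate Professor).
Delgado, Espinoza and Kowalski all have date of appointment to current position 7 Jul 2001, so the next rule applies.
Among Delgado, Espinoza and Kowalski, by years of continuous service (higher first): Delgado and Espinoza (16 years) before Kowalski (3 years).
Delgado and Espinoza both have date the degree was conferred Jul 2, 1997, so the next rule applies.
Among Delgado and Espinoza, alphabetically by surname: Delgado before Espinoza.
Castillo and Osei both have date of appointment to current position 13 Jun 2010, so the next rule applies.
Castillo and Osei both have years of continuous service 16 years, so the next rule applies.
Castillo and Osei both have date the degree was conferred Jun 26, 2008, so the next rule applies.
Among Castillo and Osei, alphabetically by surname: Castillo before Osei.
Order: Delgado, Espinoza, Kowalski, Takahashi, Lund, Fontaine, Adeyemi, Castillo, Osei.

Osei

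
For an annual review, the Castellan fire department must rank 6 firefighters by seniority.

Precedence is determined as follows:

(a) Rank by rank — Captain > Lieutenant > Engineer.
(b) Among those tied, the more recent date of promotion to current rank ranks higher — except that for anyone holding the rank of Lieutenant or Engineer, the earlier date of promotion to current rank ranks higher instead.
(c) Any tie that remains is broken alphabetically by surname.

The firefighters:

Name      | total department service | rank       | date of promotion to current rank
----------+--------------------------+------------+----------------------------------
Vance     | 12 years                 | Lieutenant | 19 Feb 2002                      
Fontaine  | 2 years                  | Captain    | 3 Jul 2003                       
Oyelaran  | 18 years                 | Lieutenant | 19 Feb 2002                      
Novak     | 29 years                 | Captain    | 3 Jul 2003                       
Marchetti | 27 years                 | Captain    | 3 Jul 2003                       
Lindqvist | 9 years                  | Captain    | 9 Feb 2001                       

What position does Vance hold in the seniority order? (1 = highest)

6

By rank: Fontaine, Marchetti, Novak and Lindqvist (Captain); then Oyelaran and Vance (Lieutenant).
Among Fontaine, Marchetti, Novak and Lindqvist, by date of promotion to current rank (later first): Fontaine, Marchetti and Novak (3 Jul 2003) before Lindqvist (9 Feb 2001).
Among Fontaine, Marchetti and Novak, alphabetically by surname: Fontaine before Marchetti before Novak.
Oyelaran and Vance both have date of promotion to current rank 19 Feb 2002, so the next rule applies.
Among Oyelaran and Vance, alphabetically by surname: Oyelaran before Vance.
Order: Fontaine, Marchetti, Novak, Lindqvist, Oyelaran, Vance. So position 6.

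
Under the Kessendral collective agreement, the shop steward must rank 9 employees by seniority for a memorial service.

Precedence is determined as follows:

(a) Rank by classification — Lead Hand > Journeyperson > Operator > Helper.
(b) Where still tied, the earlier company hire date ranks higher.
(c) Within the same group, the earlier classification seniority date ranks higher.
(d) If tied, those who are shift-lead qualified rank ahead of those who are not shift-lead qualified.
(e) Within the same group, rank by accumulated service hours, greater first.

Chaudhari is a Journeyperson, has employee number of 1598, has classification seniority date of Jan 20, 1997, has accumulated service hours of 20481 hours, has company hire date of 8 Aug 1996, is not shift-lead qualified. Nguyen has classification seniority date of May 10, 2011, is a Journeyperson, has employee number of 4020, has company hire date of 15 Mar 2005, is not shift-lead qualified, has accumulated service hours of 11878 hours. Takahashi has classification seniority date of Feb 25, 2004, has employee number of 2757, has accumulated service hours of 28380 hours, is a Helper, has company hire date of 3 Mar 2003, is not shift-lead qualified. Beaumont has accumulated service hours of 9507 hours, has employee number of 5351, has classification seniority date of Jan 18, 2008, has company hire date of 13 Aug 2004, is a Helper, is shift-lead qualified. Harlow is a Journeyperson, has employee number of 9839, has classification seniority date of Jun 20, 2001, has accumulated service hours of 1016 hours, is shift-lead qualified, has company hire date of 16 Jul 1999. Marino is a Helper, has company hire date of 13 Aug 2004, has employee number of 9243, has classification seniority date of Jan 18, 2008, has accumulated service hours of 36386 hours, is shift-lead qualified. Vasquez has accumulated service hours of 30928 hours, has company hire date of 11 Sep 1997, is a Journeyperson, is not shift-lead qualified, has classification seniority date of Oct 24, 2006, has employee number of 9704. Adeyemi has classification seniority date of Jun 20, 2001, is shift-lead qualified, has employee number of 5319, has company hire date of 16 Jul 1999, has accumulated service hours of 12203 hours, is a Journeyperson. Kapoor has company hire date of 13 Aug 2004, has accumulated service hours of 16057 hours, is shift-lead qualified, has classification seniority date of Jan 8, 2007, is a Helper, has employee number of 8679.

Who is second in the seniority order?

Vasquez

By classification: Chaudhari, Vasquez, Adeyemi, Harlow and Nguyen (Journeyperson); then Takahashi, Kapoor, Marino and Beaumont (Helper).
Among Chaudhari, Vasquez, Adeyemi, Harlow and Nguyen, by company hire date (earlier first): Chaudhari (8 Aug 1996) before Vasquez (11 Sep 1997) before Adeyemi and Harlow (16 Jul 1999) before Nguyen (15 Mar 2005).
Adeyemi and Harlow both have classification seniority date Jun 20, 2001, so the next rule applies.
Adeyemi and Harlow are each shift-lead qualified, so the next rule applies.
Among Adeyemi and Harlow, by accumulated service hours (higher first): Adeyemi (12203 hours) before Harlow (1016 hours).
Among Takahashi, Kapoor, Marino and Beaumont, by company hire date (earlier first): Takahashi (3 Mar 2003) before Kapoor, Marino and Beaumont (13 Aug 2004).
Among Kapoor, Marino and Beaumont, by classification seniority date (earlier first): Kapoor (Jan 8, 2007) before Marino and Beaumont (Jan 18, 2008).
Marino and Beaumont are each shift-lead qualified, so the next rule applies.
Among Marino and Beaumont, by accumulated service hours (higher first): Marino (36386 hours) before Beaumont (9507 hours).
Order: Chaudhari, Vasquez, Adeyemi, Harlow, Nguyen, Takahashi, Kapoor, Marino, Beaumont.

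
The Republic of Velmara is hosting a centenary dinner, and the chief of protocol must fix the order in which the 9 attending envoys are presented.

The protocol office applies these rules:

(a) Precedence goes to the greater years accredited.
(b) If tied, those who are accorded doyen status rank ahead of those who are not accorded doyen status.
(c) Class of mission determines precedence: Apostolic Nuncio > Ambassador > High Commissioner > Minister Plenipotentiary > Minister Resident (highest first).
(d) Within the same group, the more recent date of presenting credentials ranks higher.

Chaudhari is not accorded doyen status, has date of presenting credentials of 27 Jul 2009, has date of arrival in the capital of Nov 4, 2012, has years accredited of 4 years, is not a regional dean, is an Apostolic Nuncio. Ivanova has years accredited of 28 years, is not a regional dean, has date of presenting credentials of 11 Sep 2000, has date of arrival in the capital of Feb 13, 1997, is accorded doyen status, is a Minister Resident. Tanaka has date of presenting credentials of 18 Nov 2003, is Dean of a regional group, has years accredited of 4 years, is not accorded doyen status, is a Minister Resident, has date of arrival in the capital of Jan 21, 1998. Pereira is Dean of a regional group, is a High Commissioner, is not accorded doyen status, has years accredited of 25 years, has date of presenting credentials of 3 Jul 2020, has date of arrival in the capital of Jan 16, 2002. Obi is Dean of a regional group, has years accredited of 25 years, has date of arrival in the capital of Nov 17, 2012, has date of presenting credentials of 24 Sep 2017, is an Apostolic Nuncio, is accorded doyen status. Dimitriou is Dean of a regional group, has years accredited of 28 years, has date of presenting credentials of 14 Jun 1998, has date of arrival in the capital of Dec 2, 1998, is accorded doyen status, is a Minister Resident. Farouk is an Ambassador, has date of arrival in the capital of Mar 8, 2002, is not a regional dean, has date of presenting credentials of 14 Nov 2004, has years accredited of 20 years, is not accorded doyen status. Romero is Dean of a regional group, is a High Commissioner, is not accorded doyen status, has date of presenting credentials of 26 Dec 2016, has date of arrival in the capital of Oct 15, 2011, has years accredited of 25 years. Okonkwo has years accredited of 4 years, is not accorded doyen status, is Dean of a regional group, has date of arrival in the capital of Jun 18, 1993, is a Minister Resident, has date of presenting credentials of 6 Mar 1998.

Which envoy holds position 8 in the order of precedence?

By years accredited (higher first): Ivanova and Dimitriou (both 28 years); then Obi, Pereira and Romero (each 25 years); then Farouk (20 years); then Chaudhari, Tanaka and Okonkwo (each 4 years).
Ivanova and Dimitriou are each accorded doyen status, so the next rule applies.
Ivanova and Dimitriou are each Minister Resident, so the next rule applies.
Among Ivanova and Dimitriou, by date of presenting credentials (later first): Ivanova (11 Sep 2000) before Dimitriou (14 Jun 1998).
Among Obi, Pereira and Romero, accorded doyen status before not accorded doyen status: Obi (accorded doyen status) before Pereira and Romero (not accorded doyen status).
Pereira and Romero are each High Commissioner, so the next rule applies.
Among Pereira and Romero, by date of presenting credentials (later first): Pereira (3 Jul 2020) before Romero (26 Dec 2016).
Chaudhari, Tanaka and Okonkwo are each not accorded doyen status, so the next rule applies.
Among Chaudhari, Tanaka and Okonkwo, by class of mission: Chaudhari (Apostolic Nuncio) before Tanaka and Okonkwo (Minister Resident).
Among Tanaka and Okonkwo, by date of presenting credentials (later first): Tanaka (18 Nov 2003) before Okonkwo (6 Mar 1998).
Order: Ivanova, Dimitriou, Obi, Pereira, Romero, Farouk, Chaudhari, Tanaka, Okonkwo.

Tanaka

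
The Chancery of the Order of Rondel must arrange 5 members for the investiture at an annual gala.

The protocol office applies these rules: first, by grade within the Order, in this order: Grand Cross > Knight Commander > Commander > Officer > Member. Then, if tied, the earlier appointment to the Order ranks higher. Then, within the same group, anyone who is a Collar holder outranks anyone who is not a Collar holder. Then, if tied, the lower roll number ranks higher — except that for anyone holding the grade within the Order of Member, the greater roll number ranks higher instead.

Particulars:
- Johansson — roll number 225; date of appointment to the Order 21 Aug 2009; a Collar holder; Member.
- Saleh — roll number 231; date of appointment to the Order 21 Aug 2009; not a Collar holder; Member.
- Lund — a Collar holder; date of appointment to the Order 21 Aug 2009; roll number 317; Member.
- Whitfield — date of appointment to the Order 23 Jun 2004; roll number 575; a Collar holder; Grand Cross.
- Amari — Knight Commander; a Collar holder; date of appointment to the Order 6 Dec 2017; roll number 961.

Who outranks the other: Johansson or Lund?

By grade within the Order: Whitfield (Grand Cross); then Amari (Knight Commander); then Lund, Johansson and Saleh (Member).
Lund, Johansson and Saleh all have date of appointment to the Order 21 Aug 2009, so the next rule applies.
Among Lund, Johansson and Saleh, a Collar holder before not a Collar holder: Lund and Johansson (a Collar holder) before Saleh (not a Collar holder).
Among Lund and Johansson, by roll number (higher first) (reversed rule for this group): Lund (317) before Johansson (225).
So Lund takes precedence.

Lund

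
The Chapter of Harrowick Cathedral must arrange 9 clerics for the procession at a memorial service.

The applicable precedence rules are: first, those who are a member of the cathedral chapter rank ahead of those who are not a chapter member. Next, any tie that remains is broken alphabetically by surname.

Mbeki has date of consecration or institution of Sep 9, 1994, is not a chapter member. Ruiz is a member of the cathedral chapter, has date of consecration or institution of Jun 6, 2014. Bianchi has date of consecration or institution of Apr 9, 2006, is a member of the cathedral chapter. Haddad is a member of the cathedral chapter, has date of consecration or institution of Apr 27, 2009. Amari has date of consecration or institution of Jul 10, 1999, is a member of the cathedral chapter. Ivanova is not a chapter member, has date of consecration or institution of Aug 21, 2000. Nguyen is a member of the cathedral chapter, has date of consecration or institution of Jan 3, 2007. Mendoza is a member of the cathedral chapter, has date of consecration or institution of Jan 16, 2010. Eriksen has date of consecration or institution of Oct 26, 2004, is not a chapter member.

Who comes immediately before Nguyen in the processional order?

Mendoza

By the first rule: Amari, Bianchi, Haddad, Mendoza, Nguyen and Ruiz (each a member of the cathedral chapter); then Eriksen, Ivanova and Mbeki (each not a chapter member).
Among Amari, Bianchi, Haddad, Mendoza, Nguyen and Ruiz, alphabetically by surname: Amari before Bianchi before Haddad before Mendoza before Nguyen before Ruiz.
Among Eriksen, Ivanova and Mbeki, alphabetically by surname: Eriksen before Ivanova before Mbeki.
Order: Amari, Bianchi, Haddad, Mendoza, Nguyen, Ruiz, Eriksen, Ivanova, Mbeki.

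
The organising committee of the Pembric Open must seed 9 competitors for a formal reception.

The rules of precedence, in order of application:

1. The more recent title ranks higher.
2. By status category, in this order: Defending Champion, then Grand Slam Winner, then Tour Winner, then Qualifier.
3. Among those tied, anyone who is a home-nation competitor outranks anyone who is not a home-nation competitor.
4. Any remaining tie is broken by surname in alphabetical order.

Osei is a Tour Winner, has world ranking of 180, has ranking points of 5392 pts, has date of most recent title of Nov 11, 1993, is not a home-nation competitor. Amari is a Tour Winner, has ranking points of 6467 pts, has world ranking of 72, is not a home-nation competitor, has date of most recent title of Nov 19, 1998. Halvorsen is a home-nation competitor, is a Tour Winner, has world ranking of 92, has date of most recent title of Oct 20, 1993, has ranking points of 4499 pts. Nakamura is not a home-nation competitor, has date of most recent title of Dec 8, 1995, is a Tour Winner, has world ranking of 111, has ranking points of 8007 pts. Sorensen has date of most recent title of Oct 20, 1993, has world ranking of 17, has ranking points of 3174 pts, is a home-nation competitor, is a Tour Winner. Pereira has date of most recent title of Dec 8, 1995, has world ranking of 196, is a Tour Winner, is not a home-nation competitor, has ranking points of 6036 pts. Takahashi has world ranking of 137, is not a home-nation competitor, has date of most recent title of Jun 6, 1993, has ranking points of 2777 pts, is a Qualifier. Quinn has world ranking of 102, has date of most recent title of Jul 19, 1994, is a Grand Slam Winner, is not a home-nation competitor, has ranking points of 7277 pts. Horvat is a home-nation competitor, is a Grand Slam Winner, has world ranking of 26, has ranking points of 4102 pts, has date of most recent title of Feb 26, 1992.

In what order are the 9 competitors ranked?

By date of most recent title (later first): Amari (Nov 19, 1998); then Nakamura and Pereira (both Dec 8, 1995); then Quinn (Jul 19, 1994); then Osei (Nov 11, 1993); then Halvorsen and Sorensen (both Oct 20, 1993); then Takahashi (Jun 6, 1993); then Horvat (Feb 26, 1992).
Nakamura and Pereira are each Tour Winner, so the next rule applies.
Nakamura and Pereira are each not a home-nation competitor, so the next rule applies.
Among Nakamura and Pereira, alphabetically by surname: Nakamura before Pereira.
Halvorsen and Sorensen are each Tour Winner, so the next rule applies.
Halvorsen and Sorensen are each a home-nation competitor, so the next rule applies.
Among Halvorsen and Sorensen, alphabetically by surname: Halvorsen before Sorensen.
Full order: Amari, Nakamura, Pereira, Quinn, Osei, Halvorsen, Sorensen, Takahashi, Horvat.

Amari, Nakamura, Pereira, Quinn, Osei, Halvorsen, Sorensen, Takahashi, Horvat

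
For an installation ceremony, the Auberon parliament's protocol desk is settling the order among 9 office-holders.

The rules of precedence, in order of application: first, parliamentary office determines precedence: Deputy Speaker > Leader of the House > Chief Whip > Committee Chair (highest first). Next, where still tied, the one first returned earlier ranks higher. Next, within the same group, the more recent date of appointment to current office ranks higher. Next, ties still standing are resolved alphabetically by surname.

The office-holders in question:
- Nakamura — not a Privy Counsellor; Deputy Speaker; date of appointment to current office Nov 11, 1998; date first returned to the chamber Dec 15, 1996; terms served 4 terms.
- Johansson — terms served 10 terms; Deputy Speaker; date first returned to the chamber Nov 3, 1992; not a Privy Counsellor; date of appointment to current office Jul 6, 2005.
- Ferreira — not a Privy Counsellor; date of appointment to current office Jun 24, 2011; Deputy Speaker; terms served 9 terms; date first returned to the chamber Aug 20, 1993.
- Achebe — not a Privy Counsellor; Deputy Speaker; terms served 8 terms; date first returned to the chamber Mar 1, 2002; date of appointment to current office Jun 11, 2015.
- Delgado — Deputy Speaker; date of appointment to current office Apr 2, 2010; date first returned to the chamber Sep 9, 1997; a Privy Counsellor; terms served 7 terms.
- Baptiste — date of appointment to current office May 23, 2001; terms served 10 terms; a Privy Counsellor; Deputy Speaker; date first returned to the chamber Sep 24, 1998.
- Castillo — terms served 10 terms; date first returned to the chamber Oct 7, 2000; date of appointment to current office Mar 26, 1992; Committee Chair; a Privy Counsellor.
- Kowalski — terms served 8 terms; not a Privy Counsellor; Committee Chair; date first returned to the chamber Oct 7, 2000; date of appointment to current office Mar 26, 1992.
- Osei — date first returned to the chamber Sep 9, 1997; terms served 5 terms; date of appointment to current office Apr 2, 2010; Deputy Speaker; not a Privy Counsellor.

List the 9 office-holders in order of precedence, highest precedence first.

Johansson, Ferreira, Nakamura, Delgado, Osei, Baptiste, Achebe, Castillo, Kowalski

By parliamentary office: Johansson, Ferreira, Nakamura, Delgado, Osei, Baptiste and Achebe (Deputy Speaker); then Castillo and Kowalski (Committee Chair).
Among Johansson, Ferreira, Nakamura, Delgado, Osei, Baptiste and Achebe, by date first returned to the chamber (earlier first): Johansson (Nov 3, 1992) before Ferreira (Aug 20, 1993) before Nakamura (Dec 15, 1996) before Delgado and Osei (Sep 9, 1997) before Baptiste (Sep 24, 1998) before Achebe (Mar 1, 2002).
Delgado and Osei both have date of appointment to current office Apr 2, 2010, so the next rule applies.
Among Delgado and Osei, alphabetically by surname: Delgado before Osei.
Castillo and Kowalski both have date first returned to the chamber Oct 7, 2000, so the next rule applies.
Castillo and Kowalski both have date of appointment to current office Mar 26, 1992, so the next rule applies.
Among Castillo and Kowalski, alphabetically by surname: Castillo before Kowalski.
Full order: Johansson, Ferreira, Nakamura, Delgado, Osei, Baptiste, Achebe, Castillo, Kowalski.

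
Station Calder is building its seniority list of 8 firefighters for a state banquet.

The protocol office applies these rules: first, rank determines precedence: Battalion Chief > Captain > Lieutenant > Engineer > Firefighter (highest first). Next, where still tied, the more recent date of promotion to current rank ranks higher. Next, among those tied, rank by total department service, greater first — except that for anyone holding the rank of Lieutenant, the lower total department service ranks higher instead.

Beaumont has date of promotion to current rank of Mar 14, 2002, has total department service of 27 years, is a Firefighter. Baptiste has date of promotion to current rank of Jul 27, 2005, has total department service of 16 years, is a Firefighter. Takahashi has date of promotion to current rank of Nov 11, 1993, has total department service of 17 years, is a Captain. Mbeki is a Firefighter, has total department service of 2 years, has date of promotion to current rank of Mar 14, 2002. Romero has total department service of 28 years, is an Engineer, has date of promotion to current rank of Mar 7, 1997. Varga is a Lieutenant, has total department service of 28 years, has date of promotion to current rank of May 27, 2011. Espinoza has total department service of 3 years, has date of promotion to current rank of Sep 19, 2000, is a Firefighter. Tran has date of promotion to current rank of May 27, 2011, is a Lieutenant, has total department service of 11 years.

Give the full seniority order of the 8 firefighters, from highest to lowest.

By rank: Takahashi (Captain); then Tran and Varga (Lieutenant); then Romero (Engineer); then Baptiste, Beaumont, Mbeki and Espinoza (Firefighter).
Tran and Varga both have date of promotion to current rank May 27, 2011, so the next rule applies.
Among Tran and Varga, by total department service (lower first) (reversed rule for this group): Tran (11 years) before Varga (28 years).
Among Baptiste, Beaumont, Mbeki and Espinoza, by date of promotion to current rank (later first): Baptiste (Jul 27, 2005) before Beaumont and Mbeki (Mar 14, 2002) before Espinoza (Sep 19, 2000).
Among Beaumont and Mbeki, by total department service (higher first): Beaumont (27 years) before Mbeki (2 years).
Full order: Takahashi, Tran, Varga, Romero, Baptiste, Beaumont, Mbeki, Espinoza.

Takahashi, Tran, Varga, Romero, Baptiste, Beaumont, Mbeki, Espinoza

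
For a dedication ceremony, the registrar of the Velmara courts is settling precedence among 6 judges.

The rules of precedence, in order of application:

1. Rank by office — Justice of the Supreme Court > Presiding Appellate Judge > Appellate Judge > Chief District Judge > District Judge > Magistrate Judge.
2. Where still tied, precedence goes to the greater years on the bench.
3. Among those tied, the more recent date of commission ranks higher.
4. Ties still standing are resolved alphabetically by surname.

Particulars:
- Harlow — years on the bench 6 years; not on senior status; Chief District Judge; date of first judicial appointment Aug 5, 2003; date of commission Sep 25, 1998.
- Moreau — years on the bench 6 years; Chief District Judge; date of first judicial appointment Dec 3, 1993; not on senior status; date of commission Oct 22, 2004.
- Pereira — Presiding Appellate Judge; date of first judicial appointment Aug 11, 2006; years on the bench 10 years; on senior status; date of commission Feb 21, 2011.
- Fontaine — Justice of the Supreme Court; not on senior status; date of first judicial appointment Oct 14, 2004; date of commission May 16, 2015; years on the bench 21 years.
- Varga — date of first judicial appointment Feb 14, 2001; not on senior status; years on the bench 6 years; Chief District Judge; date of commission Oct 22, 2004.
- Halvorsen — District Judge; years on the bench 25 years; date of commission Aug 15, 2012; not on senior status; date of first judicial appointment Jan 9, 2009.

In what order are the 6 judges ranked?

By office: Fontaine (Justice of the Supreme Court); then Pereira (Presiding Appellate Judge); then Moreau, Varga and Harlow (Chief District Judge); then Halvorsen (District Judge).
Moreau, Varga and Harlow all have years on the bench 6 years, so the next rule applies.
Among Moreau, Varga and Harlow, by date of commission (later first): Moreau and Varga (Oct 22, 2004) before Harlow (Sep 25, 1998).
Among Moreau and Varga, alphabetically by surname: Moreau before Varga.
Full order: Fontaine, Pereira, Moreau, Varga, Harlow, Halvorsen.

Fontaine, Pereira, Moreau, Varga, Harlow, Halvorsen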